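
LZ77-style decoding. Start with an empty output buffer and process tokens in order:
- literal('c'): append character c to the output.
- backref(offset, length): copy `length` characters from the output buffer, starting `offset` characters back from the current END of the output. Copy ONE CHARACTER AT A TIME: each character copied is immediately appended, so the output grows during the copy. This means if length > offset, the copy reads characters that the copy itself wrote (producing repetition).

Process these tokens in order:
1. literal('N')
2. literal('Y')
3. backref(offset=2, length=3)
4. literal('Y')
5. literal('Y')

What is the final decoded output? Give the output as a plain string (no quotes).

Token 1: literal('N'). Output: "N"
Token 2: literal('Y'). Output: "NY"
Token 3: backref(off=2, len=3) (overlapping!). Copied 'NYN' from pos 0. Output: "NYNYN"
Token 4: literal('Y'). Output: "NYNYNY"
Token 5: literal('Y'). Output: "NYNYNYY"

Answer: NYNYNYY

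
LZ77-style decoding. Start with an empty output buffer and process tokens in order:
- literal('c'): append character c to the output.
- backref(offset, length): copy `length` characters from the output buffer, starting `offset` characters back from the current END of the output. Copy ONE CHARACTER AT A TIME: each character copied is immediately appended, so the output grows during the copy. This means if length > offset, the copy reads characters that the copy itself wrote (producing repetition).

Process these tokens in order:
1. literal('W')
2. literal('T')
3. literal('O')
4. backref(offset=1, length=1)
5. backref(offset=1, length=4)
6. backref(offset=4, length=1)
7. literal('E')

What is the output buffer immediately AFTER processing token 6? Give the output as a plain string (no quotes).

Token 1: literal('W'). Output: "W"
Token 2: literal('T'). Output: "WT"
Token 3: literal('O'). Output: "WTO"
Token 4: backref(off=1, len=1). Copied 'O' from pos 2. Output: "WTOO"
Token 5: backref(off=1, len=4) (overlapping!). Copied 'OOOO' from pos 3. Output: "WTOOOOOO"
Token 6: backref(off=4, len=1). Copied 'O' from pos 4. Output: "WTOOOOOOO"

Answer: WTOOOOOOO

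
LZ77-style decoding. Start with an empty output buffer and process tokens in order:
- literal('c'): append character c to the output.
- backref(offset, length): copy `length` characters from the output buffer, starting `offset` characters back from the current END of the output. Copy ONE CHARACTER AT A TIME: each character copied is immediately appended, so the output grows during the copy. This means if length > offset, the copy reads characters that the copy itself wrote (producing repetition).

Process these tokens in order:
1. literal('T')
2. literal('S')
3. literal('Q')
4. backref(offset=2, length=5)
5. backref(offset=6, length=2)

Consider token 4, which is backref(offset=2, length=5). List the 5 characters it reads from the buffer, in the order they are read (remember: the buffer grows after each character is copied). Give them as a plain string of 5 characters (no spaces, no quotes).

Token 1: literal('T'). Output: "T"
Token 2: literal('S'). Output: "TS"
Token 3: literal('Q'). Output: "TSQ"
Token 4: backref(off=2, len=5). Buffer before: "TSQ" (len 3)
  byte 1: read out[1]='S', append. Buffer now: "TSQS"
  byte 2: read out[2]='Q', append. Buffer now: "TSQSQ"
  byte 3: read out[3]='S', append. Buffer now: "TSQSQS"
  byte 4: read out[4]='Q', append. Buffer now: "TSQSQSQ"
  byte 5: read out[5]='S', append. Buffer now: "TSQSQSQS"

Answer: SQSQS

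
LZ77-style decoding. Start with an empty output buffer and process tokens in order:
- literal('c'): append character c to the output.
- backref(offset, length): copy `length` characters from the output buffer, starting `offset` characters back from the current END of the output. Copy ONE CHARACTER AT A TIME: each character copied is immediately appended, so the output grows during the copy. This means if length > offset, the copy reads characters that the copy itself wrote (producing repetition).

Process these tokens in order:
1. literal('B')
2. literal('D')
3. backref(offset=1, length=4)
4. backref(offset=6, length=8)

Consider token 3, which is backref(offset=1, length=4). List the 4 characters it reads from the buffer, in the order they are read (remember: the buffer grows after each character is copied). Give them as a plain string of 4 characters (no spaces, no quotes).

Answer: DDDD

Derivation:
Token 1: literal('B'). Output: "B"
Token 2: literal('D'). Output: "BD"
Token 3: backref(off=1, len=4). Buffer before: "BD" (len 2)
  byte 1: read out[1]='D', append. Buffer now: "BDD"
  byte 2: read out[2]='D', append. Buffer now: "BDDD"
  byte 3: read out[3]='D', append. Buffer now: "BDDDD"
  byte 4: read out[4]='D', append. Buffer now: "BDDDDD"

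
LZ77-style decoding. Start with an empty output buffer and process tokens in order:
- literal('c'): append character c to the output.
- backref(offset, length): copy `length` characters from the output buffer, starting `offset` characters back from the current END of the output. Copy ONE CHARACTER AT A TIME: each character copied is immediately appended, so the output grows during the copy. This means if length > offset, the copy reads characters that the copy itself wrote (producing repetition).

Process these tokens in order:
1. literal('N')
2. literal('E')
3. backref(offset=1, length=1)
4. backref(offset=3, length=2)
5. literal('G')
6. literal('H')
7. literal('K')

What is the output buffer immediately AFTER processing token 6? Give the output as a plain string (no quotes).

Token 1: literal('N'). Output: "N"
Token 2: literal('E'). Output: "NE"
Token 3: backref(off=1, len=1). Copied 'E' from pos 1. Output: "NEE"
Token 4: backref(off=3, len=2). Copied 'NE' from pos 0. Output: "NEENE"
Token 5: literal('G'). Output: "NEENEG"
Token 6: literal('H'). Output: "NEENEGH"

Answer: NEENEGH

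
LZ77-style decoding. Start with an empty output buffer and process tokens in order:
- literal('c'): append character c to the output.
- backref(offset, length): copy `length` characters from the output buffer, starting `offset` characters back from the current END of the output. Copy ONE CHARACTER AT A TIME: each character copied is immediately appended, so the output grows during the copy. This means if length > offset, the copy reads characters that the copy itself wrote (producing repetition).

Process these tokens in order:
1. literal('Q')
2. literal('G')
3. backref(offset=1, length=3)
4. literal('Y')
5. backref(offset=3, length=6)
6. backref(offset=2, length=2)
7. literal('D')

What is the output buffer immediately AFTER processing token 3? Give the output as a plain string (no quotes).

Token 1: literal('Q'). Output: "Q"
Token 2: literal('G'). Output: "QG"
Token 3: backref(off=1, len=3) (overlapping!). Copied 'GGG' from pos 1. Output: "QGGGG"

Answer: QGGGG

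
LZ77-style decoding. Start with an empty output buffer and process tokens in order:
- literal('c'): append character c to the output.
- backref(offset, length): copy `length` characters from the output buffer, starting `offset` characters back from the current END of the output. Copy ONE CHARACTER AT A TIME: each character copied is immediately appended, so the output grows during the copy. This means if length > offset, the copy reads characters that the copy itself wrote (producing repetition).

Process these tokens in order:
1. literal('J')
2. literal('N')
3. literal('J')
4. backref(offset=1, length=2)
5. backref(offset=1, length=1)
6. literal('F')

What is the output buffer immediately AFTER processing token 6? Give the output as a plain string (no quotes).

Answer: JNJJJJF

Derivation:
Token 1: literal('J'). Output: "J"
Token 2: literal('N'). Output: "JN"
Token 3: literal('J'). Output: "JNJ"
Token 4: backref(off=1, len=2) (overlapping!). Copied 'JJ' from pos 2. Output: "JNJJJ"
Token 5: backref(off=1, len=1). Copied 'J' from pos 4. Output: "JNJJJJ"
Token 6: literal('F'). Output: "JNJJJJF"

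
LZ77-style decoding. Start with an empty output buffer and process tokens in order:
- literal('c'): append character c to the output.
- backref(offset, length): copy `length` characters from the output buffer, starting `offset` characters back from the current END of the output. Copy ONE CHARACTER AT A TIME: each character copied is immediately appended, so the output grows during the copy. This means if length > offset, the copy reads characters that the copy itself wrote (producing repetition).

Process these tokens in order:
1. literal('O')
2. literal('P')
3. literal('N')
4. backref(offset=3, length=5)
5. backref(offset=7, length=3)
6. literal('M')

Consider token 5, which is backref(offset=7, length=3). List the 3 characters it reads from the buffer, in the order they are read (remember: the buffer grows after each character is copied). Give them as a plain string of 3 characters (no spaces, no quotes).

Answer: PNO

Derivation:
Token 1: literal('O'). Output: "O"
Token 2: literal('P'). Output: "OP"
Token 3: literal('N'). Output: "OPN"
Token 4: backref(off=3, len=5) (overlapping!). Copied 'OPNOP' from pos 0. Output: "OPNOPNOP"
Token 5: backref(off=7, len=3). Buffer before: "OPNOPNOP" (len 8)
  byte 1: read out[1]='P', append. Buffer now: "OPNOPNOPP"
  byte 2: read out[2]='N', append. Buffer now: "OPNOPNOPPN"
  byte 3: read out[3]='O', append. Buffer now: "OPNOPNOPPNO"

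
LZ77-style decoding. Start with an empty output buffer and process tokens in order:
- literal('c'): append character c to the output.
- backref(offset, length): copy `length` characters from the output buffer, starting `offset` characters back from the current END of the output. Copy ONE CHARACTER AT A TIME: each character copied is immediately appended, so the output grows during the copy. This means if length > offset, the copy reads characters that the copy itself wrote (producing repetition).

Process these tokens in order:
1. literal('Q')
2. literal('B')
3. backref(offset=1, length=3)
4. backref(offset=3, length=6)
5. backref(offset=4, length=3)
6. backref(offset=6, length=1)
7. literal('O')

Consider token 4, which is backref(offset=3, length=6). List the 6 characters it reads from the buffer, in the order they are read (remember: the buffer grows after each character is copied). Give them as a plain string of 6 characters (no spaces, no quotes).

Token 1: literal('Q'). Output: "Q"
Token 2: literal('B'). Output: "QB"
Token 3: backref(off=1, len=3) (overlapping!). Copied 'BBB' from pos 1. Output: "QBBBB"
Token 4: backref(off=3, len=6). Buffer before: "QBBBB" (len 5)
  byte 1: read out[2]='B', append. Buffer now: "QBBBBB"
  byte 2: read out[3]='B', append. Buffer now: "QBBBBBB"
  byte 3: read out[4]='B', append. Buffer now: "QBBBBBBB"
  byte 4: read out[5]='B', append. Buffer now: "QBBBBBBBB"
  byte 5: read out[6]='B', append. Buffer now: "QBBBBBBBBB"
  byte 6: read out[7]='B', append. Buffer now: "QBBBBBBBBBB"

Answer: BBBBBB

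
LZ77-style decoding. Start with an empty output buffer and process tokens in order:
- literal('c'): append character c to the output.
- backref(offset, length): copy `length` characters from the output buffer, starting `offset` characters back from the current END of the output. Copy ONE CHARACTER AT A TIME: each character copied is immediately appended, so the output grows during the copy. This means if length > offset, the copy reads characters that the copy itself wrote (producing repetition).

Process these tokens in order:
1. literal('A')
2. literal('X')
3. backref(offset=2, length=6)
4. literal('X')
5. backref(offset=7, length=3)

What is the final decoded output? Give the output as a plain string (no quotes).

Answer: AXAXAXAXXAXA

Derivation:
Token 1: literal('A'). Output: "A"
Token 2: literal('X'). Output: "AX"
Token 3: backref(off=2, len=6) (overlapping!). Copied 'AXAXAX' from pos 0. Output: "AXAXAXAX"
Token 4: literal('X'). Output: "AXAXAXAXX"
Token 5: backref(off=7, len=3). Copied 'AXA' from pos 2. Output: "AXAXAXAXXAXA"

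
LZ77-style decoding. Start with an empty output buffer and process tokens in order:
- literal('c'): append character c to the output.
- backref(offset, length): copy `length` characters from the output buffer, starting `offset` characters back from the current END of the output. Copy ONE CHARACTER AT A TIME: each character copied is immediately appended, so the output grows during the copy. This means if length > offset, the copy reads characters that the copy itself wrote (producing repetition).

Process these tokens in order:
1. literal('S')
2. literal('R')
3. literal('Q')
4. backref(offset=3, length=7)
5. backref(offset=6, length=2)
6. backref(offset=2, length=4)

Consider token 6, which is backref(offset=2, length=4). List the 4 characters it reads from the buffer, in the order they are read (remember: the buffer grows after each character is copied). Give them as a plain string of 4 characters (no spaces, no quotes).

Answer: RQRQ

Derivation:
Token 1: literal('S'). Output: "S"
Token 2: literal('R'). Output: "SR"
Token 3: literal('Q'). Output: "SRQ"
Token 4: backref(off=3, len=7) (overlapping!). Copied 'SRQSRQS' from pos 0. Output: "SRQSRQSRQS"
Token 5: backref(off=6, len=2). Copied 'RQ' from pos 4. Output: "SRQSRQSRQSRQ"
Token 6: backref(off=2, len=4). Buffer before: "SRQSRQSRQSRQ" (len 12)
  byte 1: read out[10]='R', append. Buffer now: "SRQSRQSRQSRQR"
  byte 2: read out[11]='Q', append. Buffer now: "SRQSRQSRQSRQRQ"
  byte 3: read out[12]='R', append. Buffer now: "SRQSRQSRQSRQRQR"
  byte 4: read out[13]='Q', append. Buffer now: "SRQSRQSRQSRQRQRQ"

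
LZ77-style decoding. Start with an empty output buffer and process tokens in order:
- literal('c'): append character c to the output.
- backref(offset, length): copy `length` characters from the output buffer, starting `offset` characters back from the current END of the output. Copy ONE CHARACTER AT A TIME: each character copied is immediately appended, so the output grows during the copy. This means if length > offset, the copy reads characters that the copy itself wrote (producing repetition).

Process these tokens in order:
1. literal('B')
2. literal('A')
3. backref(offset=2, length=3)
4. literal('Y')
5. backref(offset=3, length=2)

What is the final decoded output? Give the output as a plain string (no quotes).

Answer: BABABYAB

Derivation:
Token 1: literal('B'). Output: "B"
Token 2: literal('A'). Output: "BA"
Token 3: backref(off=2, len=3) (overlapping!). Copied 'BAB' from pos 0. Output: "BABAB"
Token 4: literal('Y'). Output: "BABABY"
Token 5: backref(off=3, len=2). Copied 'AB' from pos 3. Output: "BABABYAB"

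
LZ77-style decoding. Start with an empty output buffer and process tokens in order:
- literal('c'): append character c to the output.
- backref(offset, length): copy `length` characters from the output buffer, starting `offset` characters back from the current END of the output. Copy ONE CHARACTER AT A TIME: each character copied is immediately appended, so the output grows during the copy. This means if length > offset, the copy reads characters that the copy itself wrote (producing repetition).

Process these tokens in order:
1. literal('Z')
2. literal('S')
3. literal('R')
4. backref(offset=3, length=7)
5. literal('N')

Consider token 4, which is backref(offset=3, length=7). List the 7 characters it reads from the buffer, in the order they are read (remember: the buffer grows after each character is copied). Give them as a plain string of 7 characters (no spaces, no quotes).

Token 1: literal('Z'). Output: "Z"
Token 2: literal('S'). Output: "ZS"
Token 3: literal('R'). Output: "ZSR"
Token 4: backref(off=3, len=7). Buffer before: "ZSR" (len 3)
  byte 1: read out[0]='Z', append. Buffer now: "ZSRZ"
  byte 2: read out[1]='S', append. Buffer now: "ZSRZS"
  byte 3: read out[2]='R', append. Buffer now: "ZSRZSR"
  byte 4: read out[3]='Z', append. Buffer now: "ZSRZSRZ"
  byte 5: read out[4]='S', append. Buffer now: "ZSRZSRZS"
  byte 6: read out[5]='R', append. Buffer now: "ZSRZSRZSR"
  byte 7: read out[6]='Z', append. Buffer now: "ZSRZSRZSRZ"

Answer: ZSRZSRZ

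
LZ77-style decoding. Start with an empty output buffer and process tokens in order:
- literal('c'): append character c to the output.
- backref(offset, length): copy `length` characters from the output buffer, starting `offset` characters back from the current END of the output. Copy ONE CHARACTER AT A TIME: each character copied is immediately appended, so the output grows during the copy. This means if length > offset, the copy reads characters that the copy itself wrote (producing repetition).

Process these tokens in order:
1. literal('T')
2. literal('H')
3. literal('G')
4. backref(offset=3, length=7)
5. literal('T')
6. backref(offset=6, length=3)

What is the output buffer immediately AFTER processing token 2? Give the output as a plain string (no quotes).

Token 1: literal('T'). Output: "T"
Token 2: literal('H'). Output: "TH"

Answer: TH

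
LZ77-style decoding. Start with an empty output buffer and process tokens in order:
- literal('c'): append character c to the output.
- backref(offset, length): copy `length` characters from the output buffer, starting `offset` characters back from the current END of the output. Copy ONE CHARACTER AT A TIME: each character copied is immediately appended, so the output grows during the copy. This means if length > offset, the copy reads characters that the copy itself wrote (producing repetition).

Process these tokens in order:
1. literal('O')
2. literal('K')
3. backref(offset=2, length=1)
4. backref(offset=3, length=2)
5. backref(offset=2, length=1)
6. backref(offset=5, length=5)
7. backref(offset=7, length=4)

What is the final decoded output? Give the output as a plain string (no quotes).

Answer: OKOOKOKOOKOKOKO

Derivation:
Token 1: literal('O'). Output: "O"
Token 2: literal('K'). Output: "OK"
Token 3: backref(off=2, len=1). Copied 'O' from pos 0. Output: "OKO"
Token 4: backref(off=3, len=2). Copied 'OK' from pos 0. Output: "OKOOK"
Token 5: backref(off=2, len=1). Copied 'O' from pos 3. Output: "OKOOKO"
Token 6: backref(off=5, len=5). Copied 'KOOKO' from pos 1. Output: "OKOOKOKOOKO"
Token 7: backref(off=7, len=4). Copied 'KOKO' from pos 4. Output: "OKOOKOKOOKOKOKO"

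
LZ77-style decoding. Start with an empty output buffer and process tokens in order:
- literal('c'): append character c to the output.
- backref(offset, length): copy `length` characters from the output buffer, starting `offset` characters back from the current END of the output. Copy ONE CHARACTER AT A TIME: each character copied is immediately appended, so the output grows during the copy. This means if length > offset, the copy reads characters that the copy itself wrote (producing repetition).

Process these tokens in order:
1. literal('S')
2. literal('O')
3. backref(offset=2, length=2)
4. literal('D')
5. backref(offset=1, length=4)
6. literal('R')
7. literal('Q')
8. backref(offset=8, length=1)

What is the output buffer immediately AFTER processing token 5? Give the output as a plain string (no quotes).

Answer: SOSODDDDD

Derivation:
Token 1: literal('S'). Output: "S"
Token 2: literal('O'). Output: "SO"
Token 3: backref(off=2, len=2). Copied 'SO' from pos 0. Output: "SOSO"
Token 4: literal('D'). Output: "SOSOD"
Token 5: backref(off=1, len=4) (overlapping!). Copied 'DDDD' from pos 4. Output: "SOSODDDDD"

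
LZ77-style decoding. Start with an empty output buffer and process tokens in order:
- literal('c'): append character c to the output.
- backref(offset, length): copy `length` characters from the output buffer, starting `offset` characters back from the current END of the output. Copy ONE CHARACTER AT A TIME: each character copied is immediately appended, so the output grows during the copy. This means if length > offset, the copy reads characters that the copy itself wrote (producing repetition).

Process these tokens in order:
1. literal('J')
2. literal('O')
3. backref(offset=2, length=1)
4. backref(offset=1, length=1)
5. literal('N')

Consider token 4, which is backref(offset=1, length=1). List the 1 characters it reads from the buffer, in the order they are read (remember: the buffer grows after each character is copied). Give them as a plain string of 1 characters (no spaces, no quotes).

Token 1: literal('J'). Output: "J"
Token 2: literal('O'). Output: "JO"
Token 3: backref(off=2, len=1). Copied 'J' from pos 0. Output: "JOJ"
Token 4: backref(off=1, len=1). Buffer before: "JOJ" (len 3)
  byte 1: read out[2]='J', append. Buffer now: "JOJJ"

Answer: J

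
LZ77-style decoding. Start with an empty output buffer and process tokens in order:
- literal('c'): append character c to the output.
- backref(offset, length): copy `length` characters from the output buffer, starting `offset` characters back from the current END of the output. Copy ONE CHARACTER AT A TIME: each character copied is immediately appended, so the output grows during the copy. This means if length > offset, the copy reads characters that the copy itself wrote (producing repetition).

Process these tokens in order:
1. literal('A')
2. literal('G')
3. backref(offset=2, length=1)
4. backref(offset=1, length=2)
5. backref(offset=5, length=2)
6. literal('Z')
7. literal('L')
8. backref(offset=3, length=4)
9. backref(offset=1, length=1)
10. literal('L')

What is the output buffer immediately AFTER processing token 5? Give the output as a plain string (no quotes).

Token 1: literal('A'). Output: "A"
Token 2: literal('G'). Output: "AG"
Token 3: backref(off=2, len=1). Copied 'A' from pos 0. Output: "AGA"
Token 4: backref(off=1, len=2) (overlapping!). Copied 'AA' from pos 2. Output: "AGAAA"
Token 5: backref(off=5, len=2). Copied 'AG' from pos 0. Output: "AGAAAAG"

Answer: AGAAAAG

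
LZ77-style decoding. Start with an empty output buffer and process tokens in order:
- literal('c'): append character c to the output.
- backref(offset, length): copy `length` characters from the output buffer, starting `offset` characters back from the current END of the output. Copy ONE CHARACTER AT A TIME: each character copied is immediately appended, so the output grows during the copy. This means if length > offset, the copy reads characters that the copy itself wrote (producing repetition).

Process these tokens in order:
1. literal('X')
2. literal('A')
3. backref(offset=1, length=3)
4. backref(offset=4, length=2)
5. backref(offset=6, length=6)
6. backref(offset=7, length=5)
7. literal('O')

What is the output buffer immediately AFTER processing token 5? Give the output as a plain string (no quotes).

Answer: XAAAAAAAAAAAA

Derivation:
Token 1: literal('X'). Output: "X"
Token 2: literal('A'). Output: "XA"
Token 3: backref(off=1, len=3) (overlapping!). Copied 'AAA' from pos 1. Output: "XAAAA"
Token 4: backref(off=4, len=2). Copied 'AA' from pos 1. Output: "XAAAAAA"
Token 5: backref(off=6, len=6). Copied 'AAAAAA' from pos 1. Output: "XAAAAAAAAAAAA"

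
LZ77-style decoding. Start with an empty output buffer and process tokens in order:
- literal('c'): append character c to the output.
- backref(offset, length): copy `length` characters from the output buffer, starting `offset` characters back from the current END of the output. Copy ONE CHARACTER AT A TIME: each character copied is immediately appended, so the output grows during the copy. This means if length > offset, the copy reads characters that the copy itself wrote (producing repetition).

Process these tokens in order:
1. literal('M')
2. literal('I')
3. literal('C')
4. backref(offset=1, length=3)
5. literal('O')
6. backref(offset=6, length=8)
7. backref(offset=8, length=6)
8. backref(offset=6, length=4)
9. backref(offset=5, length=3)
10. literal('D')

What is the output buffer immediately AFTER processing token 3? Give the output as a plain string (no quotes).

Answer: MIC

Derivation:
Token 1: literal('M'). Output: "M"
Token 2: literal('I'). Output: "MI"
Token 3: literal('C'). Output: "MIC"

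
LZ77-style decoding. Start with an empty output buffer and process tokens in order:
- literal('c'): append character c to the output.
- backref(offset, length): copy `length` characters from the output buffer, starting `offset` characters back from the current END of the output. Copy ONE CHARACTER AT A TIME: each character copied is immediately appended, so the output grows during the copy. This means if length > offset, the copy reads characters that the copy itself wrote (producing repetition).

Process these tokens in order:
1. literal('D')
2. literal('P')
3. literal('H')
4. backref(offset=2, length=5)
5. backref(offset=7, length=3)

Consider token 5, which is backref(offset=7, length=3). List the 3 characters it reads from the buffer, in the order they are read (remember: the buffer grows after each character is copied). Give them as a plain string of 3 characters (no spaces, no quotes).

Answer: PHP

Derivation:
Token 1: literal('D'). Output: "D"
Token 2: literal('P'). Output: "DP"
Token 3: literal('H'). Output: "DPH"
Token 4: backref(off=2, len=5) (overlapping!). Copied 'PHPHP' from pos 1. Output: "DPHPHPHP"
Token 5: backref(off=7, len=3). Buffer before: "DPHPHPHP" (len 8)
  byte 1: read out[1]='P', append. Buffer now: "DPHPHPHPP"
  byte 2: read out[2]='H', append. Buffer now: "DPHPHPHPPH"
  byte 3: read out[3]='P', append. Buffer now: "DPHPHPHPPHP"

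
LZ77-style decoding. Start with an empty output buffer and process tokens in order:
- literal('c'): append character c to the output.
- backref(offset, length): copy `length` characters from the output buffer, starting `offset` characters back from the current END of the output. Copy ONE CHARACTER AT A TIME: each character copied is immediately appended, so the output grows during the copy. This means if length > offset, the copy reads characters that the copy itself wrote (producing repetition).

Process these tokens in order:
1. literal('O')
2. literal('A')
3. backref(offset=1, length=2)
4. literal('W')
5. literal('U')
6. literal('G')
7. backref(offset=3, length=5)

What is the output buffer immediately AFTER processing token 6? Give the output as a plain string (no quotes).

Token 1: literal('O'). Output: "O"
Token 2: literal('A'). Output: "OA"
Token 3: backref(off=1, len=2) (overlapping!). Copied 'AA' from pos 1. Output: "OAAA"
Token 4: literal('W'). Output: "OAAAW"
Token 5: literal('U'). Output: "OAAAWU"
Token 6: literal('G'). Output: "OAAAWUG"

Answer: OAAAWUG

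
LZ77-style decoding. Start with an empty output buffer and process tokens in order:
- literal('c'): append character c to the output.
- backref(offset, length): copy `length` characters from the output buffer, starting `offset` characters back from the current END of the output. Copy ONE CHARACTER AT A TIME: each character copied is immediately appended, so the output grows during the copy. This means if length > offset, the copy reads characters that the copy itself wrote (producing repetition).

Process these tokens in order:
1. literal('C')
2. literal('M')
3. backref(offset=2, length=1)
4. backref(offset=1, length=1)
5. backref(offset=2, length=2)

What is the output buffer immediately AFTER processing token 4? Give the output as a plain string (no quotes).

Token 1: literal('C'). Output: "C"
Token 2: literal('M'). Output: "CM"
Token 3: backref(off=2, len=1). Copied 'C' from pos 0. Output: "CMC"
Token 4: backref(off=1, len=1). Copied 'C' from pos 2. Output: "CMCC"

Answer: CMCC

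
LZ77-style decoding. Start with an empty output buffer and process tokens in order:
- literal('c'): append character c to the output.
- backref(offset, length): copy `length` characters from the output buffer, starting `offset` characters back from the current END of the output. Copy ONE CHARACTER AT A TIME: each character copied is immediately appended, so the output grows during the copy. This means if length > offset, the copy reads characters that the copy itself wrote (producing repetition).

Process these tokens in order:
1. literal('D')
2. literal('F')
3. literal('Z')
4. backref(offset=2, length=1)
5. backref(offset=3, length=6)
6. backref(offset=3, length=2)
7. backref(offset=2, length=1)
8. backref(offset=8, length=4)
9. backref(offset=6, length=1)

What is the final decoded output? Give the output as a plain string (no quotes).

Token 1: literal('D'). Output: "D"
Token 2: literal('F'). Output: "DF"
Token 3: literal('Z'). Output: "DFZ"
Token 4: backref(off=2, len=1). Copied 'F' from pos 1. Output: "DFZF"
Token 5: backref(off=3, len=6) (overlapping!). Copied 'FZFFZF' from pos 1. Output: "DFZFFZFFZF"
Token 6: backref(off=3, len=2). Copied 'FZ' from pos 7. Output: "DFZFFZFFZFFZ"
Token 7: backref(off=2, len=1). Copied 'F' from pos 10. Output: "DFZFFZFFZFFZF"
Token 8: backref(off=8, len=4). Copied 'ZFFZ' from pos 5. Output: "DFZFFZFFZFFZFZFFZ"
Token 9: backref(off=6, len=1). Copied 'Z' from pos 11. Output: "DFZFFZFFZFFZFZFFZZ"

Answer: DFZFFZFFZFFZFZFFZZ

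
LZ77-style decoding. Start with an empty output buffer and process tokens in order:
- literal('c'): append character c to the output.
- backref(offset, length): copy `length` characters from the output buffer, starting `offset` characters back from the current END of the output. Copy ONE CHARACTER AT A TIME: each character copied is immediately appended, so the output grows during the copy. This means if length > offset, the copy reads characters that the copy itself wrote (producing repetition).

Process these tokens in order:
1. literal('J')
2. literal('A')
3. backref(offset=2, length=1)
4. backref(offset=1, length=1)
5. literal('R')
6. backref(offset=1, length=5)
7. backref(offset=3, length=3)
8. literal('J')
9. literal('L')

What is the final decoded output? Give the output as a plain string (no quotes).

Token 1: literal('J'). Output: "J"
Token 2: literal('A'). Output: "JA"
Token 3: backref(off=2, len=1). Copied 'J' from pos 0. Output: "JAJ"
Token 4: backref(off=1, len=1). Copied 'J' from pos 2. Output: "JAJJ"
Token 5: literal('R'). Output: "JAJJR"
Token 6: backref(off=1, len=5) (overlapping!). Copied 'RRRRR' from pos 4. Output: "JAJJRRRRRR"
Token 7: backref(off=3, len=3). Copied 'RRR' from pos 7. Output: "JAJJRRRRRRRRR"
Token 8: literal('J'). Output: "JAJJRRRRRRRRRJ"
Token 9: literal('L'). Output: "JAJJRRRRRRRRRJL"

Answer: JAJJRRRRRRRRRJL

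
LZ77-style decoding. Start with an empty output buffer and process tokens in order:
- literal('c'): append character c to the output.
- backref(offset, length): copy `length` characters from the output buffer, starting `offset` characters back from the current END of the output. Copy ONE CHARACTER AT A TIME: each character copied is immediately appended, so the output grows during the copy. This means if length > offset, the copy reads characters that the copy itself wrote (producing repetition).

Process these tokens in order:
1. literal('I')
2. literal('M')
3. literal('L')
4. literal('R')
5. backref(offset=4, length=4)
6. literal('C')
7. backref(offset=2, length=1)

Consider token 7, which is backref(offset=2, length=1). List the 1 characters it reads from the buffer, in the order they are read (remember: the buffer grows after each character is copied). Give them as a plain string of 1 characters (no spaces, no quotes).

Answer: R

Derivation:
Token 1: literal('I'). Output: "I"
Token 2: literal('M'). Output: "IM"
Token 3: literal('L'). Output: "IML"
Token 4: literal('R'). Output: "IMLR"
Token 5: backref(off=4, len=4). Copied 'IMLR' from pos 0. Output: "IMLRIMLR"
Token 6: literal('C'). Output: "IMLRIMLRC"
Token 7: backref(off=2, len=1). Buffer before: "IMLRIMLRC" (len 9)
  byte 1: read out[7]='R', append. Buffer now: "IMLRIMLRCR"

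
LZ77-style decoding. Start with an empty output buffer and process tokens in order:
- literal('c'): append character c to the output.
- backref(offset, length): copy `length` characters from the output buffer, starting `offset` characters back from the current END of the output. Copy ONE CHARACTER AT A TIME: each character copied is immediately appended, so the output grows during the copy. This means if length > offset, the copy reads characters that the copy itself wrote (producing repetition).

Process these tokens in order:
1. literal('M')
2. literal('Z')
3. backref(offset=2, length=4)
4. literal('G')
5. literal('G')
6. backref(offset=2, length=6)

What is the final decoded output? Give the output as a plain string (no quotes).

Token 1: literal('M'). Output: "M"
Token 2: literal('Z'). Output: "MZ"
Token 3: backref(off=2, len=4) (overlapping!). Copied 'MZMZ' from pos 0. Output: "MZMZMZ"
Token 4: literal('G'). Output: "MZMZMZG"
Token 5: literal('G'). Output: "MZMZMZGG"
Token 6: backref(off=2, len=6) (overlapping!). Copied 'GGGGGG' from pos 6. Output: "MZMZMZGGGGGGGG"

Answer: MZMZMZGGGGGGGG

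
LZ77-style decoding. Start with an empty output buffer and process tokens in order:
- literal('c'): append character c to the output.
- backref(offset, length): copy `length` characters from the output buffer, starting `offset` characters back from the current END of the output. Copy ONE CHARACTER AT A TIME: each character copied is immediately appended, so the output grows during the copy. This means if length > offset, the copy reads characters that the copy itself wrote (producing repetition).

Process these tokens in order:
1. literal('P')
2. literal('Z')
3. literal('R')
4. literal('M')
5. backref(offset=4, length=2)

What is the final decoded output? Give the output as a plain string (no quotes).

Answer: PZRMPZ

Derivation:
Token 1: literal('P'). Output: "P"
Token 2: literal('Z'). Output: "PZ"
Token 3: literal('R'). Output: "PZR"
Token 4: literal('M'). Output: "PZRM"
Token 5: backref(off=4, len=2). Copied 'PZ' from pos 0. Output: "PZRMPZ"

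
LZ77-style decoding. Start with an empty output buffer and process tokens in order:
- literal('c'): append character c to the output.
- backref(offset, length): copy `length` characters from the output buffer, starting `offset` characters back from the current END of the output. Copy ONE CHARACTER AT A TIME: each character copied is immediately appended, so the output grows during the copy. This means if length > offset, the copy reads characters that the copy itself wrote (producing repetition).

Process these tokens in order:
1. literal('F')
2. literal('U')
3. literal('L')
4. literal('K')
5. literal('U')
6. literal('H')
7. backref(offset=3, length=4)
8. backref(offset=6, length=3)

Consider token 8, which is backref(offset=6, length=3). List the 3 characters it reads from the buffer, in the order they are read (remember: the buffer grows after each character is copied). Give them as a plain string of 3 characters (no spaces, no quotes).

Answer: UHK

Derivation:
Token 1: literal('F'). Output: "F"
Token 2: literal('U'). Output: "FU"
Token 3: literal('L'). Output: "FUL"
Token 4: literal('K'). Output: "FULK"
Token 5: literal('U'). Output: "FULKU"
Token 6: literal('H'). Output: "FULKUH"
Token 7: backref(off=3, len=4) (overlapping!). Copied 'KUHK' from pos 3. Output: "FULKUHKUHK"
Token 8: backref(off=6, len=3). Buffer before: "FULKUHKUHK" (len 10)
  byte 1: read out[4]='U', append. Buffer now: "FULKUHKUHKU"
  byte 2: read out[5]='H', append. Buffer now: "FULKUHKUHKUH"
  byte 3: read out[6]='K', append. Buffer now: "FULKUHKUHKUHK"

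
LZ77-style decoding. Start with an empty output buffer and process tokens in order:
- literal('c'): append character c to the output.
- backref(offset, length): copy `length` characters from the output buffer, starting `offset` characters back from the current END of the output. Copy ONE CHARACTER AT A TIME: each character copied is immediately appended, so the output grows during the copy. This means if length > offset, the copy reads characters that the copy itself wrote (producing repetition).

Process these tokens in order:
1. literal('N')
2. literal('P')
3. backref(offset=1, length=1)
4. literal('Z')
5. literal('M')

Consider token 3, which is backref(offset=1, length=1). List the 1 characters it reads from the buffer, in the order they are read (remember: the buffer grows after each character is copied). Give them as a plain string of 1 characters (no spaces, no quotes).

Answer: P

Derivation:
Token 1: literal('N'). Output: "N"
Token 2: literal('P'). Output: "NP"
Token 3: backref(off=1, len=1). Buffer before: "NP" (len 2)
  byte 1: read out[1]='P', append. Buffer now: "NPP"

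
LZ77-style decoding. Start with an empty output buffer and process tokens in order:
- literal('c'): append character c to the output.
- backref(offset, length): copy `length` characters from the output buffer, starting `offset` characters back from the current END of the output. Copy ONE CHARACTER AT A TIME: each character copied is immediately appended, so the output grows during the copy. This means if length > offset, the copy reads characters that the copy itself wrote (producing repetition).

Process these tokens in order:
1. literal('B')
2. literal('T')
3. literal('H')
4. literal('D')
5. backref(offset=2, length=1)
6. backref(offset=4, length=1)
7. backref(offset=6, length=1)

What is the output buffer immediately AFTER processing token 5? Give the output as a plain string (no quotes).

Answer: BTHDH

Derivation:
Token 1: literal('B'). Output: "B"
Token 2: literal('T'). Output: "BT"
Token 3: literal('H'). Output: "BTH"
Token 4: literal('D'). Output: "BTHD"
Token 5: backref(off=2, len=1). Copied 'H' from pos 2. Output: "BTHDH"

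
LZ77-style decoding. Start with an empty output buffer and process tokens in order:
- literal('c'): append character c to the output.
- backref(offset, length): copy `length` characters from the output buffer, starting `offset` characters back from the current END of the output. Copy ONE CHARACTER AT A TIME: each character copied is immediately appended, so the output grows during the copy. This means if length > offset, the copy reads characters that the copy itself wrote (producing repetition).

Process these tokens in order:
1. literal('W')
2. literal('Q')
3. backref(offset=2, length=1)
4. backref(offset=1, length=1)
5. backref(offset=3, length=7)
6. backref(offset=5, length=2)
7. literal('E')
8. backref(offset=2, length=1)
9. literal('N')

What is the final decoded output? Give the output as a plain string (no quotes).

Answer: WQWWQWWQWWQWQEQN

Derivation:
Token 1: literal('W'). Output: "W"
Token 2: literal('Q'). Output: "WQ"
Token 3: backref(off=2, len=1). Copied 'W' from pos 0. Output: "WQW"
Token 4: backref(off=1, len=1). Copied 'W' from pos 2. Output: "WQWW"
Token 5: backref(off=3, len=7) (overlapping!). Copied 'QWWQWWQ' from pos 1. Output: "WQWWQWWQWWQ"
Token 6: backref(off=5, len=2). Copied 'WQ' from pos 6. Output: "WQWWQWWQWWQWQ"
Token 7: literal('E'). Output: "WQWWQWWQWWQWQE"
Token 8: backref(off=2, len=1). Copied 'Q' from pos 12. Output: "WQWWQWWQWWQWQEQ"
Token 9: literal('N'). Output: "WQWWQWWQWWQWQEQN"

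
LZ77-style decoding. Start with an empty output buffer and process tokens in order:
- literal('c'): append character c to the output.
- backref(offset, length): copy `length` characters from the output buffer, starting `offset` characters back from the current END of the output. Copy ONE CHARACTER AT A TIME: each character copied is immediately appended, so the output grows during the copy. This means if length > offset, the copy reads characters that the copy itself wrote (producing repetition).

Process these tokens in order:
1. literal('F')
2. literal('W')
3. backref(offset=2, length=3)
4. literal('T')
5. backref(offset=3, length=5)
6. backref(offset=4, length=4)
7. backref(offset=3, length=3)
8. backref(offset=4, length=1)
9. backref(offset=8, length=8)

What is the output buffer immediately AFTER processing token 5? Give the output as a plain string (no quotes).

Token 1: literal('F'). Output: "F"
Token 2: literal('W'). Output: "FW"
Token 3: backref(off=2, len=3) (overlapping!). Copied 'FWF' from pos 0. Output: "FWFWF"
Token 4: literal('T'). Output: "FWFWFT"
Token 5: backref(off=3, len=5) (overlapping!). Copied 'WFTWF' from pos 3. Output: "FWFWFTWFTWF"

Answer: FWFWFTWFTWF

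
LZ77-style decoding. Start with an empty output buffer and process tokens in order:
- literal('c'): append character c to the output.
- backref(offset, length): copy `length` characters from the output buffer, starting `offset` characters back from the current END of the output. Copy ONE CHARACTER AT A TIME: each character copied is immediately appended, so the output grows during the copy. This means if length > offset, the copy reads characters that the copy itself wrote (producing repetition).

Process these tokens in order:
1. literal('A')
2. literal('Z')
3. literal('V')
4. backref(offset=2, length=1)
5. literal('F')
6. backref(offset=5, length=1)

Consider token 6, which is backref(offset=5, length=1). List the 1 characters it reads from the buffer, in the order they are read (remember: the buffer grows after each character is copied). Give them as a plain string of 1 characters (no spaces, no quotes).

Answer: A

Derivation:
Token 1: literal('A'). Output: "A"
Token 2: literal('Z'). Output: "AZ"
Token 3: literal('V'). Output: "AZV"
Token 4: backref(off=2, len=1). Copied 'Z' from pos 1. Output: "AZVZ"
Token 5: literal('F'). Output: "AZVZF"
Token 6: backref(off=5, len=1). Buffer before: "AZVZF" (len 5)
  byte 1: read out[0]='A', append. Buffer now: "AZVZFA"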